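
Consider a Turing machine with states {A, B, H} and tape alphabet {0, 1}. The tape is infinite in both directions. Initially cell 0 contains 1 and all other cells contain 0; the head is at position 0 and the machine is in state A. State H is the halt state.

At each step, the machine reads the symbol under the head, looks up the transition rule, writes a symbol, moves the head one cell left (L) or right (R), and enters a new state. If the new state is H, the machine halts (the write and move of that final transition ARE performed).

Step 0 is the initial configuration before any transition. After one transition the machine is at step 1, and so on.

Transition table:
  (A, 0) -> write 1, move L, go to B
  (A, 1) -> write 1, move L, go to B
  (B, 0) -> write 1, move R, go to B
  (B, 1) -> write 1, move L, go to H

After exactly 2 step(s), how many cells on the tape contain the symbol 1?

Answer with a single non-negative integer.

Step 1: in state A at pos 0, read 1 -> (A,1)->write 1,move L,goto B. Now: state=B, head=-1, tape[-2..1]=0010 (head:  ^)
Step 2: in state B at pos -1, read 0 -> (B,0)->write 1,move R,goto B. Now: state=B, head=0, tape[-2..1]=0110 (head:   ^)
Cells containing 1 after step 2: {-1, 0} -> 2 cell(s)

Answer: 2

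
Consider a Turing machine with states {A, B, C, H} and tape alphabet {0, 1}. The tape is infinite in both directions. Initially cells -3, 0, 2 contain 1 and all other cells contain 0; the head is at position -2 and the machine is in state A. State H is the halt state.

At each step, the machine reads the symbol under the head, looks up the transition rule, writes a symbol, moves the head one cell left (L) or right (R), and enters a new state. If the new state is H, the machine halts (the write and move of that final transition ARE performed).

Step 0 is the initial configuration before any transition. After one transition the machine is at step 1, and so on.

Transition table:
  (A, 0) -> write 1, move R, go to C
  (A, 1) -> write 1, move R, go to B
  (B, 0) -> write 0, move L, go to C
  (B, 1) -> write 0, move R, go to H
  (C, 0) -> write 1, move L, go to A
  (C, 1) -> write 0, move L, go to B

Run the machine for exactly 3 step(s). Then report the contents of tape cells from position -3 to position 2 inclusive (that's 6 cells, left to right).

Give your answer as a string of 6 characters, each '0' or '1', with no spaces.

Answer: 111101

Derivation:
Step 1: in state A at pos -2, read 0 -> (A,0)->write 1,move R,goto C. Now: state=C, head=-1, tape[-4..3]=01101010 (head:    ^)
Step 2: in state C at pos -1, read 0 -> (C,0)->write 1,move L,goto A. Now: state=A, head=-2, tape[-4..3]=01111010 (head:   ^)
Step 3: in state A at pos -2, read 1 -> (A,1)->write 1,move R,goto B. Now: state=B, head=-1, tape[-4..3]=01111010 (head:    ^)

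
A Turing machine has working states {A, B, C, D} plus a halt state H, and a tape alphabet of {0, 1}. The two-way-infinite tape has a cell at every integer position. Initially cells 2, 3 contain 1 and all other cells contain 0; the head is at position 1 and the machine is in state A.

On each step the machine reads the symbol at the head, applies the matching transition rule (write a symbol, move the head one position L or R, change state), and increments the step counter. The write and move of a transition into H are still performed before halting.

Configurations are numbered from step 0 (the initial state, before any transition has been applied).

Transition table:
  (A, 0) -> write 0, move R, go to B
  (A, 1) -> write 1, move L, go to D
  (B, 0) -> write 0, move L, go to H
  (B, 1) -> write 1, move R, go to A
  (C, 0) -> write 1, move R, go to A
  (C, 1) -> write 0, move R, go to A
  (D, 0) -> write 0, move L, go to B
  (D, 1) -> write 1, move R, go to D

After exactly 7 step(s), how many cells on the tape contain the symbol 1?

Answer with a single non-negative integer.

Step 1: in state A at pos 1, read 0 -> (A,0)->write 0,move R,goto B. Now: state=B, head=2, tape[0..4]=00110 (head:   ^)
Step 2: in state B at pos 2, read 1 -> (B,1)->write 1,move R,goto A. Now: state=A, head=3, tape[0..4]=00110 (head:    ^)
Step 3: in state A at pos 3, read 1 -> (A,1)->write 1,move L,goto D. Now: state=D, head=2, tape[0..4]=00110 (head:   ^)
Step 4: in state D at pos 2, read 1 -> (D,1)->write 1,move R,goto D. Now: state=D, head=3, tape[0..4]=00110 (head:    ^)
Step 5: in state D at pos 3, read 1 -> (D,1)->write 1,move R,goto D. Now: state=D, head=4, tape[0..5]=001100 (head:     ^)
Step 6: in state D at pos 4, read 0 -> (D,0)->write 0,move L,goto B. Now: state=B, head=3, tape[0..5]=001100 (head:    ^)
Step 7: in state B at pos 3, read 1 -> (B,1)->write 1,move R,goto A. Now: state=A, head=4, tape[0..5]=001100 (head:     ^)
Cells containing 1 after step 7: {2, 3} -> 2 cell(s)

Answer: 2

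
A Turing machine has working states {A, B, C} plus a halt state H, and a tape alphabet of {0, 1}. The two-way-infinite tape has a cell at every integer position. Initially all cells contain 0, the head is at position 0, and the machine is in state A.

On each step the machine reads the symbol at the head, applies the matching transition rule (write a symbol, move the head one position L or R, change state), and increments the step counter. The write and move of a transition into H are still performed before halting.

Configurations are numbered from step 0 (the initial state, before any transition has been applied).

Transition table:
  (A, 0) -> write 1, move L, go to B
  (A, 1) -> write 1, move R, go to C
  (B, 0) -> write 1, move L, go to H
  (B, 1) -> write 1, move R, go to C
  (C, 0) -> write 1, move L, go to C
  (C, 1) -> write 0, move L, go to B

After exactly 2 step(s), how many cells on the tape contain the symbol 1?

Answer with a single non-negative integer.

Answer: 2

Derivation:
Step 1: in state A at pos 0, read 0 -> (A,0)->write 1,move L,goto B. Now: state=B, head=-1, tape[-2..1]=0010 (head:  ^)
Step 2: in state B at pos -1, read 0 -> (B,0)->write 1,move L,goto H. Now: state=H, head=-2, tape[-3..1]=00110 (head:  ^)
Cells containing 1 after step 2: {-1, 0} -> 2 cell(s)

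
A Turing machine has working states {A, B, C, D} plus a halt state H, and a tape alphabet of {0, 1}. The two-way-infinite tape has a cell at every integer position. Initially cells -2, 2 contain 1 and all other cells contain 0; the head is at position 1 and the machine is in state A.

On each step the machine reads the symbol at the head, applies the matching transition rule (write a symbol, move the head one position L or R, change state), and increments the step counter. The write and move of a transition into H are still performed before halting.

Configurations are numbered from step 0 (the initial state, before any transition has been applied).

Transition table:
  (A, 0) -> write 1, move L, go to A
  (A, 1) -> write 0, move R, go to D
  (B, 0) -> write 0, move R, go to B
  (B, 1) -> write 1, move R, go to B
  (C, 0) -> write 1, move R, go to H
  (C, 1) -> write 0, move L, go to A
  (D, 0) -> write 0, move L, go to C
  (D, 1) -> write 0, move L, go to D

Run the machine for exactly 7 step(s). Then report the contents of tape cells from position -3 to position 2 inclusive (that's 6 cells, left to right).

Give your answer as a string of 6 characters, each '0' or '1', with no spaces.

Step 1: in state A at pos 1, read 0 -> (A,0)->write 1,move L,goto A. Now: state=A, head=0, tape[-3..3]=0100110 (head:    ^)
Step 2: in state A at pos 0, read 0 -> (A,0)->write 1,move L,goto A. Now: state=A, head=-1, tape[-3..3]=0101110 (head:   ^)
Step 3: in state A at pos -1, read 0 -> (A,0)->write 1,move L,goto A. Now: state=A, head=-2, tape[-3..3]=0111110 (head:  ^)
Step 4: in state A at pos -2, read 1 -> (A,1)->write 0,move R,goto D. Now: state=D, head=-1, tape[-3..3]=0011110 (head:   ^)
Step 5: in state D at pos -1, read 1 -> (D,1)->write 0,move L,goto D. Now: state=D, head=-2, tape[-3..3]=0001110 (head:  ^)
Step 6: in state D at pos -2, read 0 -> (D,0)->write 0,move L,goto C. Now: state=C, head=-3, tape[-4..3]=00001110 (head:  ^)
Step 7: in state C at pos -3, read 0 -> (C,0)->write 1,move R,goto H. Now: state=H, head=-2, tape[-4..3]=01001110 (head:   ^)

Answer: 100111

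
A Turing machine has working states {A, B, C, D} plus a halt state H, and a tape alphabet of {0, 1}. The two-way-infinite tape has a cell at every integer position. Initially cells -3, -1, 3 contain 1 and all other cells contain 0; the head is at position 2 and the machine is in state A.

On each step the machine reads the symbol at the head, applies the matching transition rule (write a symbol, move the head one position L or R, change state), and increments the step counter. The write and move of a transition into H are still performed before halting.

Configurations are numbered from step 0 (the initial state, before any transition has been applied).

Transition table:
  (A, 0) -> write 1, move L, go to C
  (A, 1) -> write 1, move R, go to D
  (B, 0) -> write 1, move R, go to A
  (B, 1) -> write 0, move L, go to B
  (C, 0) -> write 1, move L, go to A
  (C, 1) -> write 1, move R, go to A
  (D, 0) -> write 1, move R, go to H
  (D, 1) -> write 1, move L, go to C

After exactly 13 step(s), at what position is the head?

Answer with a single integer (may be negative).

Step 1: in state A at pos 2, read 0 -> (A,0)->write 1,move L,goto C. Now: state=C, head=1, tape[-4..4]=010100110 (head:      ^)
Step 2: in state C at pos 1, read 0 -> (C,0)->write 1,move L,goto A. Now: state=A, head=0, tape[-4..4]=010101110 (head:     ^)
Step 3: in state A at pos 0, read 0 -> (A,0)->write 1,move L,goto C. Now: state=C, head=-1, tape[-4..4]=010111110 (head:    ^)
Step 4: in state C at pos -1, read 1 -> (C,1)->write 1,move R,goto A. Now: state=A, head=0, tape[-4..4]=010111110 (head:     ^)
Step 5: in state A at pos 0, read 1 -> (A,1)->write 1,move R,goto D. Now: state=D, head=1, tape[-4..4]=010111110 (head:      ^)
Step 6: in state D at pos 1, read 1 -> (D,1)->write 1,move L,goto C. Now: state=C, head=0, tape[-4..4]=010111110 (head:     ^)
Step 7: in state C at pos 0, read 1 -> (C,1)->write 1,move R,goto A. Now: state=A, head=1, tape[-4..4]=010111110 (head:      ^)
Step 8: in state A at pos 1, read 1 -> (A,1)->write 1,move R,goto D. Now: state=D, head=2, tape[-4..4]=010111110 (head:       ^)
Step 9: in state D at pos 2, read 1 -> (D,1)->write 1,move L,goto C. Now: state=C, head=1, tape[-4..4]=010111110 (head:      ^)
Step 10: in state C at pos 1, read 1 -> (C,1)->write 1,move R,goto A. Now: state=A, head=2, tape[-4..4]=010111110 (head:       ^)
Step 11: in state A at pos 2, read 1 -> (A,1)->write 1,move R,goto D. Now: state=D, head=3, tape[-4..4]=010111110 (head:        ^)
Step 12: in state D at pos 3, read 1 -> (D,1)->write 1,move L,goto C. Now: state=C, head=2, tape[-4..4]=010111110 (head:       ^)
Step 13: in state C at pos 2, read 1 -> (C,1)->write 1,move R,goto A. Now: state=A, head=3, tape[-4..4]=010111110 (head:        ^)

Answer: 3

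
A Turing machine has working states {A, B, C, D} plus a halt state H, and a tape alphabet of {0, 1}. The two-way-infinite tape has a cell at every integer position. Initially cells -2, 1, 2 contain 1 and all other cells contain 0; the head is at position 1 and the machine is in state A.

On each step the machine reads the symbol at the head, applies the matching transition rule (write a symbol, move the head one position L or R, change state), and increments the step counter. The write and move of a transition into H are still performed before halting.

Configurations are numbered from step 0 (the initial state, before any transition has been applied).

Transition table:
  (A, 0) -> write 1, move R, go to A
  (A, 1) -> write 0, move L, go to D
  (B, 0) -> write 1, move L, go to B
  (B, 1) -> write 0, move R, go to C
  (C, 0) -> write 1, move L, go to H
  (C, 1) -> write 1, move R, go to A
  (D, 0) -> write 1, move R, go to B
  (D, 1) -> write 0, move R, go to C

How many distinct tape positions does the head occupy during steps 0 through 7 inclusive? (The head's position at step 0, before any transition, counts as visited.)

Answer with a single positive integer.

Step 1: in state A at pos 1, read 1 -> (A,1)->write 0,move L,goto D. Now: state=D, head=0, tape[-3..3]=0100010 (head:    ^)
Step 2: in state D at pos 0, read 0 -> (D,0)->write 1,move R,goto B. Now: state=B, head=1, tape[-3..3]=0101010 (head:     ^)
Step 3: in state B at pos 1, read 0 -> (B,0)->write 1,move L,goto B. Now: state=B, head=0, tape[-3..3]=0101110 (head:    ^)
Step 4: in state B at pos 0, read 1 -> (B,1)->write 0,move R,goto C. Now: state=C, head=1, tape[-3..3]=0100110 (head:     ^)
Step 5: in state C at pos 1, read 1 -> (C,1)->write 1,move R,goto A. Now: state=A, head=2, tape[-3..3]=0100110 (head:      ^)
Step 6: in state A at pos 2, read 1 -> (A,1)->write 0,move L,goto D. Now: state=D, head=1, tape[-3..3]=0100100 (head:     ^)
Step 7: in state D at pos 1, read 1 -> (D,1)->write 0,move R,goto C. Now: state=C, head=2, tape[-3..3]=0100000 (head:      ^)
Head positions at steps 0..7: starting at 1, distinct positions visited = {0, 1, 2} -> 3 position(s)

Answer: 3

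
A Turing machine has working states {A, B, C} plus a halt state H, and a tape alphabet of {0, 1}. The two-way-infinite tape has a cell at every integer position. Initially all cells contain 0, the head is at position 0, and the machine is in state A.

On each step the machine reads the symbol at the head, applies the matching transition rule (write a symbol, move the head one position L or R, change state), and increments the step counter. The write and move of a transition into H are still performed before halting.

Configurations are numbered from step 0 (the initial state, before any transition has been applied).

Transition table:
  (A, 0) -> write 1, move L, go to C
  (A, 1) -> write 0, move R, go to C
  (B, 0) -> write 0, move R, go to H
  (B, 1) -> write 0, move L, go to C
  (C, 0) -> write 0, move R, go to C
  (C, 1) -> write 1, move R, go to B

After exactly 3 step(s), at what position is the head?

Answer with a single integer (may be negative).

Answer: 1

Derivation:
Step 1: in state A at pos 0, read 0 -> (A,0)->write 1,move L,goto C. Now: state=C, head=-1, tape[-2..1]=0010 (head:  ^)
Step 2: in state C at pos -1, read 0 -> (C,0)->write 0,move R,goto C. Now: state=C, head=0, tape[-2..1]=0010 (head:   ^)
Step 3: in state C at pos 0, read 1 -> (C,1)->write 1,move R,goto B. Now: state=B, head=1, tape[-2..2]=00100 (head:    ^)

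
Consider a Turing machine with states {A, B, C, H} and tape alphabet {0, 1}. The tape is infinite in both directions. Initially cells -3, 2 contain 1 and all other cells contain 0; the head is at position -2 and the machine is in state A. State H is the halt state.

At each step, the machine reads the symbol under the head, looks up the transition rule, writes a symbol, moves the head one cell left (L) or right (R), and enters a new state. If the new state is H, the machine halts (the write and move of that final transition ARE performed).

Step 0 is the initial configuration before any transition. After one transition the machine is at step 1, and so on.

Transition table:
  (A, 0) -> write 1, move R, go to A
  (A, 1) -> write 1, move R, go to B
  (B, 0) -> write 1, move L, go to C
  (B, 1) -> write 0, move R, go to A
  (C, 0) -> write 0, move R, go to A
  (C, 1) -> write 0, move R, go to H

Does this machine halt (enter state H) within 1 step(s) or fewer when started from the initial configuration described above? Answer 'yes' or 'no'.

Answer: no

Derivation:
Step 1: in state A at pos -2, read 0 -> (A,0)->write 1,move R,goto A. Now: state=A, head=-1, tape[-4..3]=01100010 (head:    ^)
After 1 step(s): state = A (not H) -> not halted within 1 -> no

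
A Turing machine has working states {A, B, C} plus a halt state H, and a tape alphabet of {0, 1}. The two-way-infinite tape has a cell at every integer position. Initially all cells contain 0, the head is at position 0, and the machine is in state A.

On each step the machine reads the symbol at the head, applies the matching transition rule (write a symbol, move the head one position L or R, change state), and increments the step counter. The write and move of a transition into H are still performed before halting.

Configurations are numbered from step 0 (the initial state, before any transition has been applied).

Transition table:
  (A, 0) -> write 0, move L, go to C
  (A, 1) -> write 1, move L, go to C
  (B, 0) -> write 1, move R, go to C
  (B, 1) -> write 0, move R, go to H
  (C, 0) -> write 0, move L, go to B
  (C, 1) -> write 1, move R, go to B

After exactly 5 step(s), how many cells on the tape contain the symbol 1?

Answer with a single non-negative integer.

Step 1: in state A at pos 0, read 0 -> (A,0)->write 0,move L,goto C. Now: state=C, head=-1, tape[-2..1]=0000 (head:  ^)
Step 2: in state C at pos -1, read 0 -> (C,0)->write 0,move L,goto B. Now: state=B, head=-2, tape[-3..1]=00000 (head:  ^)
Step 3: in state B at pos -2, read 0 -> (B,0)->write 1,move R,goto C. Now: state=C, head=-1, tape[-3..1]=01000 (head:   ^)
Step 4: in state C at pos -1, read 0 -> (C,0)->write 0,move L,goto B. Now: state=B, head=-2, tape[-3..1]=01000 (head:  ^)
Step 5: in state B at pos -2, read 1 -> (B,1)->write 0,move R,goto H. Now: state=H, head=-1, tape[-3..1]=00000 (head:   ^)
No cell contains 1 after step 5 -> 0 cell(s)

Answer: 0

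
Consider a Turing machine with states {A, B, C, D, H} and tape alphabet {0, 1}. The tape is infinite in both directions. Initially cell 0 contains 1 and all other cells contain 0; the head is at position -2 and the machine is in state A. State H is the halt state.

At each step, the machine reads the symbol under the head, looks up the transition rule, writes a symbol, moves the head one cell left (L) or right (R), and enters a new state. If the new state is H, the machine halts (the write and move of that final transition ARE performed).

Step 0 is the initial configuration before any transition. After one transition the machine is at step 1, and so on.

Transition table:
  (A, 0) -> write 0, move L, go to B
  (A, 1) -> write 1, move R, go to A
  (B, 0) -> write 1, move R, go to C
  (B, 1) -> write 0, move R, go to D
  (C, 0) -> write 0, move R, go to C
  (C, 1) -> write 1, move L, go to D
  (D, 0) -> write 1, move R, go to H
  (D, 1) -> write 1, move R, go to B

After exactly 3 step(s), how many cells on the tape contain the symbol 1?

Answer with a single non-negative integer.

Answer: 2

Derivation:
Step 1: in state A at pos -2, read 0 -> (A,0)->write 0,move L,goto B. Now: state=B, head=-3, tape[-4..1]=000010 (head:  ^)
Step 2: in state B at pos -3, read 0 -> (B,0)->write 1,move R,goto C. Now: state=C, head=-2, tape[-4..1]=010010 (head:   ^)
Step 3: in state C at pos -2, read 0 -> (C,0)->write 0,move R,goto C. Now: state=C, head=-1, tape[-4..1]=010010 (head:    ^)
Cells containing 1 after step 3: {-3, 0} -> 2 cell(s)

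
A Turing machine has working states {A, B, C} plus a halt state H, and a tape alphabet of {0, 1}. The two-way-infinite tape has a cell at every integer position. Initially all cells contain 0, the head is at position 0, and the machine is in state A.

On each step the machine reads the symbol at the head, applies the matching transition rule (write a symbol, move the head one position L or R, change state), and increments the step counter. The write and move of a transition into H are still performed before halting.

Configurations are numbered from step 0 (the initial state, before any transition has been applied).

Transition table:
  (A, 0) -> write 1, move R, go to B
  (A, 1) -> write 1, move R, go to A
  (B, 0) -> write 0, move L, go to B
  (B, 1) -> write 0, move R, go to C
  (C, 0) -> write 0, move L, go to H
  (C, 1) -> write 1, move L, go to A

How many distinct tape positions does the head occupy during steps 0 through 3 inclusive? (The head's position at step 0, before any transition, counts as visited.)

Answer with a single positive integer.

Step 1: in state A at pos 0, read 0 -> (A,0)->write 1,move R,goto B. Now: state=B, head=1, tape[-1..2]=0100 (head:   ^)
Step 2: in state B at pos 1, read 0 -> (B,0)->write 0,move L,goto B. Now: state=B, head=0, tape[-1..2]=0100 (head:  ^)
Step 3: in state B at pos 0, read 1 -> (B,1)->write 0,move R,goto C. Now: state=C, head=1, tape[-1..2]=0000 (head:   ^)
Head positions at steps 0..3: starting at 0, distinct positions visited = {0, 1} -> 2 position(s)

Answer: 2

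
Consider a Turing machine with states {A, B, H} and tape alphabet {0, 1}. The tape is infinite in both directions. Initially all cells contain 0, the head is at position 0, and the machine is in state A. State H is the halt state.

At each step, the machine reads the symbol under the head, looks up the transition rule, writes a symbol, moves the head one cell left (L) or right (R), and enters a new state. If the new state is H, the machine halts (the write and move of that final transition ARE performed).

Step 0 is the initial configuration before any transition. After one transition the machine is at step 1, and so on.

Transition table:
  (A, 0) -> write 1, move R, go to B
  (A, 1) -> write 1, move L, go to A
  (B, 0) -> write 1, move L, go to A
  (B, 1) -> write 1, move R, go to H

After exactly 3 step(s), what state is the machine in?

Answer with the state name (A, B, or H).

Answer: A

Derivation:
Step 1: in state A at pos 0, read 0 -> (A,0)->write 1,move R,goto B. Now: state=B, head=1, tape[-1..2]=0100 (head:   ^)
Step 2: in state B at pos 1, read 0 -> (B,0)->write 1,move L,goto A. Now: state=A, head=0, tape[-1..2]=0110 (head:  ^)
Step 3: in state A at pos 0, read 1 -> (A,1)->write 1,move L,goto A. Now: state=A, head=-1, tape[-2..2]=00110 (head:  ^)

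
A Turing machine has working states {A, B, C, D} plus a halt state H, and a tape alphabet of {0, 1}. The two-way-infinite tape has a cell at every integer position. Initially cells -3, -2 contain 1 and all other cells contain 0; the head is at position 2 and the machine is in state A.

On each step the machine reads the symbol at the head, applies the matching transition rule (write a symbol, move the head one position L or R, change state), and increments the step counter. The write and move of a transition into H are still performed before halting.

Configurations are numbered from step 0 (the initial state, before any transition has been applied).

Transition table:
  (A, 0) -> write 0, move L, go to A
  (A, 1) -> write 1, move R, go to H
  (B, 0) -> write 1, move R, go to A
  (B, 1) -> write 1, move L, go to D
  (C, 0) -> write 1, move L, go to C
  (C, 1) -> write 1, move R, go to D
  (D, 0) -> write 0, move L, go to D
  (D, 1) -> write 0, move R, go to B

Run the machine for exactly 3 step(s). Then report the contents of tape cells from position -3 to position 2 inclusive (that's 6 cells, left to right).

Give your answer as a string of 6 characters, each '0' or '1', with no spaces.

Step 1: in state A at pos 2, read 0 -> (A,0)->write 0,move L,goto A. Now: state=A, head=1, tape[-4..3]=01100000 (head:      ^)
Step 2: in state A at pos 1, read 0 -> (A,0)->write 0,move L,goto A. Now: state=A, head=0, tape[-4..3]=01100000 (head:     ^)
Step 3: in state A at pos 0, read 0 -> (A,0)->write 0,move L,goto A. Now: state=A, head=-1, tape[-4..3]=01100000 (head:    ^)

Answer: 110000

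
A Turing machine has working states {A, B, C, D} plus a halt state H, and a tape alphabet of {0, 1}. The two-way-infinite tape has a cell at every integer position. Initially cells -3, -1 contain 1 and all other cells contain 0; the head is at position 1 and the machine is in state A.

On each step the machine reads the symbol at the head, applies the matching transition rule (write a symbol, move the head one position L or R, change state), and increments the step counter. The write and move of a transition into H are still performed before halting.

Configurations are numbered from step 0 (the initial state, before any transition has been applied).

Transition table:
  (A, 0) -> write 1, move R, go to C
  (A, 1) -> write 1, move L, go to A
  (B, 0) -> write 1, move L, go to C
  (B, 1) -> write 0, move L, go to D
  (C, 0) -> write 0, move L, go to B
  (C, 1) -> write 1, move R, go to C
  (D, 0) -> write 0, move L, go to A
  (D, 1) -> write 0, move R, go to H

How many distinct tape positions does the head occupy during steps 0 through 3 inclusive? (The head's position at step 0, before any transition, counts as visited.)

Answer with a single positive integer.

Step 1: in state A at pos 1, read 0 -> (A,0)->write 1,move R,goto C. Now: state=C, head=2, tape[-4..3]=01010100 (head:       ^)
Step 2: in state C at pos 2, read 0 -> (C,0)->write 0,move L,goto B. Now: state=B, head=1, tape[-4..3]=01010100 (head:      ^)
Step 3: in state B at pos 1, read 1 -> (B,1)->write 0,move L,goto D. Now: state=D, head=0, tape[-4..3]=01010000 (head:     ^)
Head positions at steps 0..3: starting at 1, distinct positions visited = {0, 1, 2} -> 3 position(s)

Answer: 3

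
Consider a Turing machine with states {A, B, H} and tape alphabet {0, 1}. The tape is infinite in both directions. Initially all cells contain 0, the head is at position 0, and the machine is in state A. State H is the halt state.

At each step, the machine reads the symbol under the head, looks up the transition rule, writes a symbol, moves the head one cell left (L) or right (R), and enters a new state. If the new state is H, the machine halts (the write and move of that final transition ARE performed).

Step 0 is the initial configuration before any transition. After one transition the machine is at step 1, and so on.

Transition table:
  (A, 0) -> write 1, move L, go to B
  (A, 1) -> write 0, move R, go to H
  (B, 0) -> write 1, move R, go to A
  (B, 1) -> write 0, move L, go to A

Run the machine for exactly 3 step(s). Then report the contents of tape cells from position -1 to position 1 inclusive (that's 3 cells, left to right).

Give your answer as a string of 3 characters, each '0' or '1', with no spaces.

Answer: 100

Derivation:
Step 1: in state A at pos 0, read 0 -> (A,0)->write 1,move L,goto B. Now: state=B, head=-1, tape[-2..1]=0010 (head:  ^)
Step 2: in state B at pos -1, read 0 -> (B,0)->write 1,move R,goto A. Now: state=A, head=0, tape[-2..1]=0110 (head:   ^)
Step 3: in state A at pos 0, read 1 -> (A,1)->write 0,move R,goto H. Now: state=H, head=1, tape[-2..2]=01000 (head:    ^)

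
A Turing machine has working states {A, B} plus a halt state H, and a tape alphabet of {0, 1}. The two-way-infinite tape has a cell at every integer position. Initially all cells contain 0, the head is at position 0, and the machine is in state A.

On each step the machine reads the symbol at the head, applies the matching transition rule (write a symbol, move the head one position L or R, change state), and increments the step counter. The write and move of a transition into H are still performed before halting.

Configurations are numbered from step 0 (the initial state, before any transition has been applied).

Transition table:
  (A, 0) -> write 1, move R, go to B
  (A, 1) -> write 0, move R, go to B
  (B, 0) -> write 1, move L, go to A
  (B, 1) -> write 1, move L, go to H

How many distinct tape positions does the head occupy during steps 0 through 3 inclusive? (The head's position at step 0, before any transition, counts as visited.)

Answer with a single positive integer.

Answer: 2

Derivation:
Step 1: in state A at pos 0, read 0 -> (A,0)->write 1,move R,goto B. Now: state=B, head=1, tape[-1..2]=0100 (head:   ^)
Step 2: in state B at pos 1, read 0 -> (B,0)->write 1,move L,goto A. Now: state=A, head=0, tape[-1..2]=0110 (head:  ^)
Step 3: in state A at pos 0, read 1 -> (A,1)->write 0,move R,goto B. Now: state=B, head=1, tape[-1..2]=0010 (head:   ^)
Head positions at steps 0..3: starting at 0, distinct positions visited = {0, 1} -> 2 position(s)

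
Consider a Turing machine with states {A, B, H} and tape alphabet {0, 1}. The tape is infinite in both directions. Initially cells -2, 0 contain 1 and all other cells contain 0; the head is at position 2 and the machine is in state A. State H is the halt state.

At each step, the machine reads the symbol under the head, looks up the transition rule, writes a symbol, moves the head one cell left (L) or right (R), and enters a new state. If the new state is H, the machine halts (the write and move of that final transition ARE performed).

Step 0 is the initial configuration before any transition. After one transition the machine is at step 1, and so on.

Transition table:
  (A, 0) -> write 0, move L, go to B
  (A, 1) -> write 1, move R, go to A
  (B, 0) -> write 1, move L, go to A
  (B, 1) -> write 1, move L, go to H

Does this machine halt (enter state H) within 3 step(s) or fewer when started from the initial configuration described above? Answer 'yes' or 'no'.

Answer: no

Derivation:
Step 1: in state A at pos 2, read 0 -> (A,0)->write 0,move L,goto B. Now: state=B, head=1, tape[-3..3]=0101000 (head:     ^)
Step 2: in state B at pos 1, read 0 -> (B,0)->write 1,move L,goto A. Now: state=A, head=0, tape[-3..3]=0101100 (head:    ^)
Step 3: in state A at pos 0, read 1 -> (A,1)->write 1,move R,goto A. Now: state=A, head=1, tape[-3..3]=0101100 (head:     ^)
After 3 step(s): state = A (not H) -> not halted within 3 -> no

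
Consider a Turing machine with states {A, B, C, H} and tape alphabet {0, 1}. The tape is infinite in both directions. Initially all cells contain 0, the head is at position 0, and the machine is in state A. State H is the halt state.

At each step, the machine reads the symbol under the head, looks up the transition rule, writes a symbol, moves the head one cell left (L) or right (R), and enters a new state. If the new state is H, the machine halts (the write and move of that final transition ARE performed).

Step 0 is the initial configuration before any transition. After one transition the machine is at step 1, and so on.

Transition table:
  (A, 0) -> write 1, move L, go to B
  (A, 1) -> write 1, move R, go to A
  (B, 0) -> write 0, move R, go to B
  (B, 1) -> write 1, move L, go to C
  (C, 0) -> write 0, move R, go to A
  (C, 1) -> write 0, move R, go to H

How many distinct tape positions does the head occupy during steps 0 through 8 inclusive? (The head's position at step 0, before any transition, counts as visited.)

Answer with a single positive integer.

Answer: 3

Derivation:
Step 1: in state A at pos 0, read 0 -> (A,0)->write 1,move L,goto B. Now: state=B, head=-1, tape[-2..1]=0010 (head:  ^)
Step 2: in state B at pos -1, read 0 -> (B,0)->write 0,move R,goto B. Now: state=B, head=0, tape[-2..1]=0010 (head:   ^)
Step 3: in state B at pos 0, read 1 -> (B,1)->write 1,move L,goto C. Now: state=C, head=-1, tape[-2..1]=0010 (head:  ^)
Step 4: in state C at pos -1, read 0 -> (C,0)->write 0,move R,goto A. Now: state=A, head=0, tape[-2..1]=0010 (head:   ^)
Step 5: in state A at pos 0, read 1 -> (A,1)->write 1,move R,goto A. Now: state=A, head=1, tape[-2..2]=00100 (head:    ^)
Step 6: in state A at pos 1, read 0 -> (A,0)->write 1,move L,goto B. Now: state=B, head=0, tape[-2..2]=00110 (head:   ^)
Step 7: in state B at pos 0, read 1 -> (B,1)->write 1,move L,goto C. Now: state=C, head=-1, tape[-2..2]=00110 (head:  ^)
Step 8: in state C at pos -1, read 0 -> (C,0)->write 0,move R,goto A. Now: state=A, head=0, tape[-2..2]=00110 (head:   ^)
Head positions at steps 0..8: starting at 0, distinct positions visited = {-1, 0, 1} -> 3 position(s)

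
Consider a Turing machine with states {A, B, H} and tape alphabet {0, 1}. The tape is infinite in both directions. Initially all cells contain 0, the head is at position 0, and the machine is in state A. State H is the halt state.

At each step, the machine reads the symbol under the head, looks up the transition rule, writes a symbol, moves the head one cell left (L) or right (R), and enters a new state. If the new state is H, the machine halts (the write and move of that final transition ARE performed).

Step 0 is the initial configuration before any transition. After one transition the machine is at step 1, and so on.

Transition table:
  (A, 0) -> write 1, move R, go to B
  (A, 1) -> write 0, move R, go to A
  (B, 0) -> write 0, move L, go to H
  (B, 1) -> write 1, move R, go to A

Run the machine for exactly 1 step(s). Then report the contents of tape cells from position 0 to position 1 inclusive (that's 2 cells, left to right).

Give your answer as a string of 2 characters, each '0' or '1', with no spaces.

Step 1: in state A at pos 0, read 0 -> (A,0)->write 1,move R,goto B. Now: state=B, head=1, tape[-1..2]=0100 (head:   ^)

Answer: 10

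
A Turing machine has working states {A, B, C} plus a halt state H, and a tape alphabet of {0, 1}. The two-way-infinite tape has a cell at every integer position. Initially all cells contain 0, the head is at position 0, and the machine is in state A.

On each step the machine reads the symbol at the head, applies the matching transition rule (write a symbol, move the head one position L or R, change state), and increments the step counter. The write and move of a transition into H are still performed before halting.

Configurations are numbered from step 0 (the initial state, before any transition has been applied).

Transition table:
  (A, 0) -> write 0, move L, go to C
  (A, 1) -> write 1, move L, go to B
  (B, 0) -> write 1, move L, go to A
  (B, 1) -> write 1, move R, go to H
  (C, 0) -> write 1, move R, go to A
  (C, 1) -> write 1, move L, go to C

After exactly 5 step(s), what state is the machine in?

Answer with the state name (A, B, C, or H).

Step 1: in state A at pos 0, read 0 -> (A,0)->write 0,move L,goto C. Now: state=C, head=-1, tape[-2..1]=0000 (head:  ^)
Step 2: in state C at pos -1, read 0 -> (C,0)->write 1,move R,goto A. Now: state=A, head=0, tape[-2..1]=0100 (head:   ^)
Step 3: in state A at pos 0, read 0 -> (A,0)->write 0,move L,goto C. Now: state=C, head=-1, tape[-2..1]=0100 (head:  ^)
Step 4: in state C at pos -1, read 1 -> (C,1)->write 1,move L,goto C. Now: state=C, head=-2, tape[-3..1]=00100 (head:  ^)
Step 5: in state C at pos -2, read 0 -> (C,0)->write 1,move R,goto A. Now: state=A, head=-1, tape[-3..1]=01100 (head:   ^)

Answer: A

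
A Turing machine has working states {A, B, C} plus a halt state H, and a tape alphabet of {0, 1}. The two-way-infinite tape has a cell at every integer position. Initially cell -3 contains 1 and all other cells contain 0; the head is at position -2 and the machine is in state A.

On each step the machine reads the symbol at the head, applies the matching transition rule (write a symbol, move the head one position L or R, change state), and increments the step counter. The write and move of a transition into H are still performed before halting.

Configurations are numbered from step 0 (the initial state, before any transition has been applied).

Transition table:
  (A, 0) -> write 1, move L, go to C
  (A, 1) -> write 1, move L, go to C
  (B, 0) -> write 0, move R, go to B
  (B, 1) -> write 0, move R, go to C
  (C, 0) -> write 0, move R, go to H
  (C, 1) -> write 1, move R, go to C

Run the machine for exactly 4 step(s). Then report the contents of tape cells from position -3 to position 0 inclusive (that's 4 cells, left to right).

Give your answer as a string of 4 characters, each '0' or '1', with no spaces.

Step 1: in state A at pos -2, read 0 -> (A,0)->write 1,move L,goto C. Now: state=C, head=-3, tape[-4..-1]=0110 (head:  ^)
Step 2: in state C at pos -3, read 1 -> (C,1)->write 1,move R,goto C. Now: state=C, head=-2, tape[-4..-1]=0110 (head:   ^)
Step 3: in state C at pos -2, read 1 -> (C,1)->write 1,move R,goto C. Now: state=C, head=-1, tape[-4..0]=01100 (head:    ^)
Step 4: in state C at pos -1, read 0 -> (C,0)->write 0,move R,goto H. Now: state=H, head=0, tape[-4..1]=011000 (head:     ^)

Answer: 1100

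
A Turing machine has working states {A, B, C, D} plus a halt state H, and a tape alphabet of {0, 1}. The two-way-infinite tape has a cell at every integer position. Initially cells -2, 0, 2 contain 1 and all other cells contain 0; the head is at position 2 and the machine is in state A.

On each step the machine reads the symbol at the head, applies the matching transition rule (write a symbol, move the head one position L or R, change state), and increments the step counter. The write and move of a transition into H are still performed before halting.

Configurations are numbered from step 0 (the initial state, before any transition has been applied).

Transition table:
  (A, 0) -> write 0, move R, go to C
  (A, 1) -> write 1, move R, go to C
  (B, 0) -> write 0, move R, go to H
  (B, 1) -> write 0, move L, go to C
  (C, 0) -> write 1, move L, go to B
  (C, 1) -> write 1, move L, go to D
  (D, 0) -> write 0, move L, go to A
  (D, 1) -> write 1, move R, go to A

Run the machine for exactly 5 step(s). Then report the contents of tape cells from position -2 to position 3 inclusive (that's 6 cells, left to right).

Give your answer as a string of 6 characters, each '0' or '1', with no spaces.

Answer: 100101

Derivation:
Step 1: in state A at pos 2, read 1 -> (A,1)->write 1,move R,goto C. Now: state=C, head=3, tape[-3..4]=01010100 (head:       ^)
Step 2: in state C at pos 3, read 0 -> (C,0)->write 1,move L,goto B. Now: state=B, head=2, tape[-3..4]=01010110 (head:      ^)
Step 3: in state B at pos 2, read 1 -> (B,1)->write 0,move L,goto C. Now: state=C, head=1, tape[-3..4]=01010010 (head:     ^)
Step 4: in state C at pos 1, read 0 -> (C,0)->write 1,move L,goto B. Now: state=B, head=0, tape[-3..4]=01011010 (head:    ^)
Step 5: in state B at pos 0, read 1 -> (B,1)->write 0,move L,goto C. Now: state=C, head=-1, tape[-3..4]=01001010 (head:   ^)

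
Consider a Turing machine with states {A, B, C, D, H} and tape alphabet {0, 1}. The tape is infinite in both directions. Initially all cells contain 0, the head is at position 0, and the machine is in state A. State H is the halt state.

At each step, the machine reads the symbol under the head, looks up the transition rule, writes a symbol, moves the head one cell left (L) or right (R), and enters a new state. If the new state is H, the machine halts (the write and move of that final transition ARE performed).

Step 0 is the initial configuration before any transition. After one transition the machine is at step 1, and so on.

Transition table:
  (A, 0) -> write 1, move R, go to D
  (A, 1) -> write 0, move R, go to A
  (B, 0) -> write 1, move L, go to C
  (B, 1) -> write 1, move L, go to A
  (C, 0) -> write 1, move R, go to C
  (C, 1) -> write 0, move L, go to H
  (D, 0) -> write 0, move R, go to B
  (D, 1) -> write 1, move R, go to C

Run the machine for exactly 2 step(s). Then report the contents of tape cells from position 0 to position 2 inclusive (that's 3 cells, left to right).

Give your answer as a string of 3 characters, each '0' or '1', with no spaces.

Step 1: in state A at pos 0, read 0 -> (A,0)->write 1,move R,goto D. Now: state=D, head=1, tape[-1..2]=0100 (head:   ^)
Step 2: in state D at pos 1, read 0 -> (D,0)->write 0,move R,goto B. Now: state=B, head=2, tape[-1..3]=01000 (head:    ^)

Answer: 100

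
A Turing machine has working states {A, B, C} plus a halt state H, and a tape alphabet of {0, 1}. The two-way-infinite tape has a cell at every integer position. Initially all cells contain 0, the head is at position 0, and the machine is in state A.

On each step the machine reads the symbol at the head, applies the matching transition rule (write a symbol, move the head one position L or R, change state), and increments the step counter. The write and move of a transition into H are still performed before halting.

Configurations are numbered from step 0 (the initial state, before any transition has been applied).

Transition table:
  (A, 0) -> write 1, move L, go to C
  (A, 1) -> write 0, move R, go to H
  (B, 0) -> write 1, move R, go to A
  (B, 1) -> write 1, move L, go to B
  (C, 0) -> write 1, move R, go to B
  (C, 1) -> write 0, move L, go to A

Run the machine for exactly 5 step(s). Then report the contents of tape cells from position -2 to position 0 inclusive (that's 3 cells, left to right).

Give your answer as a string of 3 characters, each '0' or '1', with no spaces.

Step 1: in state A at pos 0, read 0 -> (A,0)->write 1,move L,goto C. Now: state=C, head=-1, tape[-2..1]=0010 (head:  ^)
Step 2: in state C at pos -1, read 0 -> (C,0)->write 1,move R,goto B. Now: state=B, head=0, tape[-2..1]=0110 (head:   ^)
Step 3: in state B at pos 0, read 1 -> (B,1)->write 1,move L,goto B. Now: state=B, head=-1, tape[-2..1]=0110 (head:  ^)
Step 4: in state B at pos -1, read 1 -> (B,1)->write 1,move L,goto B. Now: state=B, head=-2, tape[-3..1]=00110 (head:  ^)
Step 5: in state B at pos -2, read 0 -> (B,0)->write 1,move R,goto A. Now: state=A, head=-1, tape[-3..1]=01110 (head:   ^)

Answer: 111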